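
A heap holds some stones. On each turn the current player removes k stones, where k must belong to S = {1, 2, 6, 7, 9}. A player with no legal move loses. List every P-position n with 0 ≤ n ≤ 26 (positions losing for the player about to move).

n :  0  1  2  3  4  5  6  7  8  9 10 11 12 13 14 15 16 17 18 19 20 21 22 23 24 25 26
G :  0  1  2  0  1  2  3  4  0  1  2  0  1  2  3  4  0  1  2  0  1  2  3  4  0  1  2
P-positions are exactly the n with G(n) = 0.

0, 3, 8, 11, 16, 19, 24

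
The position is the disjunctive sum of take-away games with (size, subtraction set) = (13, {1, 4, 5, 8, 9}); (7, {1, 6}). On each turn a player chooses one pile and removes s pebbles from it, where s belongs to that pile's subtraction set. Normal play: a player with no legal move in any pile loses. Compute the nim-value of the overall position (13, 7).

1

Pile A, S = {1, 4, 5, 8, 9}:
G(0) = 0
G(1) = mex{0} = 1
G(2) = mex{1} = 0
G(3) = mex{0} = 1
G(4) = mex{1,0} = 2
G(5) = mex{2,1,0} = 3
G(6) = mex{3,0,1} = 2
G(7) = mex{2,1,0} = 3
G(8) = mex{3,2,1,0} = 4
G(9) = mex{4,3,2,1,0} = 5
G(10) = mex{5,2,3,0,1} = 4
G(11) = mex{4,3,2,1,0} = 5
G(12) = mex{5,4,3,2,1} = 0
G(13) = mex{0,5,4,3,2} = 1
G_A(13) = 1.
Pile B, S = {1, 6}:
G(0) = 0
G(1) = mex{0} = 1
G(2) = mex{1} = 0
G(3) = mex{0} = 1
G(4) = mex{1} = 0
G(5) = mex{0} = 1
G(6) = mex{1,0} = 2
G(7) = mex{2,1} = 0
G_B(7) = 0.
Combined Grundy value = 1 ⊕ 0 = 1.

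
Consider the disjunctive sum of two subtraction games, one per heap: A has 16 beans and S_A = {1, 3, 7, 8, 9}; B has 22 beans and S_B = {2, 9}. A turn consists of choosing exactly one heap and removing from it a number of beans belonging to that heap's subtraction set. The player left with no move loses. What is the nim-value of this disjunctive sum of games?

0

Heap A, S = {1, 3, 7, 8, 9}:
n :  0  1  2  3  4  5  6  7  8  9 10 11 12 13 14 15 16
G :  0  1  0  1  0  1  0  1  2  3  2  3  2  3  2  3  0
G_A(16) = 0.
Heap B, S = {2, 9}:
n :  0  1  2  3  4  5  6  7  8  9 10 11 12 13 14 15 16 17 18 19 20 21 22
G :  0  0  1  1  0  0  1  1  0  2  1  0  0  1  1  0  0  1  1  0  2  1  0
G_B(22) = 0.
Combined Grundy value = 0 ⊕ 0 = 0.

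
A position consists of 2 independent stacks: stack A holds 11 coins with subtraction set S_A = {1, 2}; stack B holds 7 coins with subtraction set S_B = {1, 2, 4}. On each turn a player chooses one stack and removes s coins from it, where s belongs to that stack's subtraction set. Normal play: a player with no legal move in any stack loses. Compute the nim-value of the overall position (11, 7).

Stack A, S = {1, 2}:
n :  0  1  2  3  4  5  6  7  8  9 10 11
G :  0  1  2  0  1  2  0  1  2  0  1  2
G_A(11) = 2.
Stack B, S = {1, 2, 4}:
n : 0 1 2 3 4 5 6 7
G : 0 1 2 0 1 2 0 1
G_B(7) = 1.
Combined Grundy value = 2 ⊕ 1 = 3.

3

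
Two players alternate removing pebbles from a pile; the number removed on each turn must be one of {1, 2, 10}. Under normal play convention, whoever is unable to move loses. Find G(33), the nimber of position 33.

G(0) = 0
G(1) = mex{0} = 1
G(2) = mex{1,0} = 2
G(3) = mex{2,1} = 0
G(4) = mex{0,2} = 1
G(5) = mex{1,0} = 2
G(6) = mex{2,1} = 0
G(7) = mex{0,2} = 1
G(8) = mex{1,0} = 2
G(9) = mex{2,1} = 0
G(10) = mex{0,2,0} = 1
G(11) = mex{1,0,1} = 2
G(12) = mex{2,1,2} = 0
G(13) = mex{0,2,0} = 1
G(14) = mex{1,0,1} = 2
G(15) = mex{2,1,2} = 0
G(16) = mex{0,2,0} = 1
G(17) = mex{1,0,1} = 2
G(18) = mex{2,1,2} = 0
G(19) = mex{0,2,0} = 1
G(20) = mex{1,0,1} = 2
G(21) = mex{2,1,2} = 0
G(22) = mex{0,2,0} = 1
G(23) = mex{1,0,1} = 2
G(24) = mex{2,1,2} = 0
G(25) = mex{0,2,0} = 1
G(26) = mex{1,0,1} = 2
G(27) = mex{2,1,2} = 0
G(28) = mex{0,2,0} = 1
G(29) = mex{1,0,1} = 2
G(30) = mex{2,1,2} = 0
G(31) = mex{0,2,0} = 1
G(32) = mex{1,0,1} = 2
G(33) = mex{2,1,2} = 0

0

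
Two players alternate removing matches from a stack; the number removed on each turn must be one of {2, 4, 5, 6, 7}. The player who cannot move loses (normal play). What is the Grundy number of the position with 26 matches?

4

G(0) = 0
G(1) = mex{} = 0
G(2) = mex{0} = 1
G(3) = mex{0} = 1
G(4) = mex{1,0} = 2
G(5) = mex{1,0,0} = 2
G(6) = mex{2,1,0,0} = 3
G(7) = mex{2,1,1,0,0} = 3
G(8) = mex{3,2,1,1,0} = 4
G(9) = mex{3,2,2,1,1} = 0
G(10) = mex{4,3,2,2,1} = 0
G(11) = mex{0,3,3,2,2} = 1
G(12) = mex{0,4,3,3,2} = 1
G(13) = mex{1,0,4,3,3} = 2
G(14) = mex{1,0,0,4,3} = 2
G(15) = mex{2,1,0,0,4} = 3
G(16) = mex{2,1,1,0,0} = 3
G(17) = mex{3,2,1,1,0} = 4
G(18) = mex{3,2,2,1,1} = 0
G(19) = mex{4,3,2,2,1} = 0
G(20) = mex{0,3,3,2,2} = 1
G(21) = mex{0,4,3,3,2} = 1
G(22) = mex{1,0,4,3,3} = 2
G(23) = mex{1,0,0,4,3} = 2
G(24) = mex{2,1,0,0,4} = 3
G(25) = mex{2,1,1,0,0} = 3
G(26) = mex{3,2,1,1,0} = 4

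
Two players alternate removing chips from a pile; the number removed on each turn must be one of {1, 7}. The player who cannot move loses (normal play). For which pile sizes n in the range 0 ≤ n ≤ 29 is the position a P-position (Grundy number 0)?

0, 2, 4, 6, 8, 10, 12, 14, 16, 18, 20, 22, 24, 26, 28

G(0) = 0
G(1) = mex{0} = 1
G(2) = mex{1} = 0
G(3) = mex{0} = 1
G(4) = mex{1} = 0
G(5) = mex{0} = 1
G(6) = mex{1} = 0
G(7) = mex{0,0} = 1
G(8) = mex{1,1} = 0
G(9) = mex{0,0} = 1
G(10) = mex{1,1} = 0
G(11) = mex{0,0} = 1
G(12) = mex{1,1} = 0
G(13) = mex{0,0} = 1
G(14) = mex{1,1} = 0
G(15) = mex{0,0} = 1
G(16) = mex{1,1} = 0
G(17) = mex{0,0} = 1
G(18) = mex{1,1} = 0
G(19) = mex{0,0} = 1
G(20) = mex{1,1} = 0
G(21) = mex{0,0} = 1
G(22) = mex{1,1} = 0
G(23) = mex{0,0} = 1
G(24) = mex{1,1} = 0
G(25) = mex{0,0} = 1
G(26) = mex{1,1} = 0
G(27) = mex{0,0} = 1
G(28) = mex{1,1} = 0
G(29) = mex{0,0} = 1
P-positions are exactly the n with G(n) = 0.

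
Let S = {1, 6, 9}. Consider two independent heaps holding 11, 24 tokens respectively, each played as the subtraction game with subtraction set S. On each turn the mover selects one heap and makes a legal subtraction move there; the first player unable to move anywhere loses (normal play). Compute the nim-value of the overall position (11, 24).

All heaps use S = {1, 6, 9}:
n :  0  1  2  3  4  5  6  7  8  9 10 11 12 13 14 15 16 17 18 19 20 21 22 23 24
G :  0  1  0  1  0  1  2  0  1  2  3  2  0  1  0  1  2  0  1  0  1  2  0  1  0
Heap A: G(11) = 2.
Heap B: G(24) = 0.
Combined Grundy value = 2 ⊕ 0 = 2.

2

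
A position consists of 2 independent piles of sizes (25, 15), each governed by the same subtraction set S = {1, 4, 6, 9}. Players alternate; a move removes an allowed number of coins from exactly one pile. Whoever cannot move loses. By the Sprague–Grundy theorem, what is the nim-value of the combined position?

All piles use S = {1, 4, 6, 9}:
G(0) = 0
G(1) = mex{0} = 1
G(2) = mex{1} = 0
G(3) = mex{0} = 1
G(4) = mex{1,0} = 2
G(5) = mex{2,1} = 0
G(6) = mex{0,0,0} = 1
G(7) = mex{1,1,1} = 0
G(8) = mex{0,2,0} = 1
G(9) = mex{1,0,1,0} = 2
G(10) = mex{2,1,2,1} = 0
G(11) = mex{0,0,0,0} = 1
G(12) = mex{1,1,1,1} = 0
G(13) = mex{0,2,0,2} = 1
G(14) = mex{1,0,1,0} = 2
G(15) = mex{2,1,2,1} = 0
G(16) = mex{0,0,0,0} = 1
G(17) = mex{1,1,1,1} = 0
G(18) = mex{0,2,0,2} = 1
G(19) = mex{1,0,1,0} = 2
G(20) = mex{2,1,2,1} = 0
G(21) = mex{0,0,0,0} = 1
G(22) = mex{1,1,1,1} = 0
G(23) = mex{0,2,0,2} = 1
G(24) = mex{1,0,1,0} = 2
G(25) = mex{2,1,2,1} = 0
Pile A: G(25) = 0.
Pile B: G(15) = 0.
Combined Grundy value = 0 ⊕ 0 = 0.

0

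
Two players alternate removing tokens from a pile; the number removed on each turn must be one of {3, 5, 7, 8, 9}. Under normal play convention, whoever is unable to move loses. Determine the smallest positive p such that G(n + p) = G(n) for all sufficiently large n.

12

G(0) = 0
G(1) = mex{} = 0
G(2) = mex{} = 0
G(3) = mex{0} = 1
G(4) = mex{0} = 1
G(5) = mex{0,0} = 1
G(6) = mex{1,0} = 2
G(7) = mex{1,0,0} = 2
G(8) = mex{1,1,0,0} = 2
G(9) = mex{2,1,0,0,0} = 3
G(10) = mex{2,1,1,0,0} = 3
G(11) = mex{2,2,1,1,0} = 3
G(12) = mex{3,2,1,1,1} = 0
G(13) = mex{3,2,2,1,1} = 0
G(14) = mex{3,3,2,2,1} = 0
G(15) = mex{0,3,2,2,2} = 1
G(16) = mex{0,3,3,2,2} = 1
G(17) = mex{0,0,3,3,2} = 1
G(18) = mex{1,0,3,3,3} = 2
G(19) = mex{1,0,0,3,3} = 2
G(20) = mex{1,1,0,0,3} = 2
G(21) = mex{2,1,0,0,0} = 3
G(22) = mex{2,1,1,0,0} = 3
G(23) = mex{2,2,1,1,0} = 3
G(24) = mex{3,2,1,1,1} = 0
G(25) = mex{3,2,2,1,1} = 0
G(n+12) = G(n) holds for n = 0,…,8 (a full window of length max(S) = 9), so the sequence is purely periodic with period 12.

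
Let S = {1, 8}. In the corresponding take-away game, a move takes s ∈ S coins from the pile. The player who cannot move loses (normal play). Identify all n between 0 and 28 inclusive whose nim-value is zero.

0, 2, 4, 6, 9, 11, 13, 15, 18, 20, 22, 24, 27

G(0) = 0
G(1) = mex{0} = 1
G(2) = mex{1} = 0
G(3) = mex{0} = 1
G(4) = mex{1} = 0
G(5) = mex{0} = 1
G(6) = mex{1} = 0
G(7) = mex{0} = 1
G(8) = mex{1,0} = 2
G(9) = mex{2,1} = 0
G(10) = mex{0,0} = 1
G(11) = mex{1,1} = 0
G(12) = mex{0,0} = 1
G(13) = mex{1,1} = 0
G(14) = mex{0,0} = 1
G(15) = mex{1,1} = 0
G(16) = mex{0,2} = 1
G(17) = mex{1,0} = 2
G(18) = mex{2,1} = 0
G(19) = mex{0,0} = 1
G(20) = mex{1,1} = 0
G(21) = mex{0,0} = 1
G(22) = mex{1,1} = 0
G(23) = mex{0,0} = 1
G(24) = mex{1,1} = 0
G(25) = mex{0,2} = 1
G(26) = mex{1,0} = 2
G(27) = mex{2,1} = 0
G(28) = mex{0,0} = 1
P-positions are exactly the n with G(n) = 0.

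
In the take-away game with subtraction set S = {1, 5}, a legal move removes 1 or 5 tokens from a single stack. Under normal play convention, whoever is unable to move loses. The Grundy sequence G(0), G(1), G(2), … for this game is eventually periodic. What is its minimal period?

G(0) = 0
G(1) = mex{0} = 1
G(2) = mex{1} = 0
G(3) = mex{0} = 1
G(4) = mex{1} = 0
G(5) = mex{0,0} = 1
G(6) = mex{1,1} = 0
G(7) = mex{0,0} = 1
G(8) = mex{1,1} = 0
G(9) = mex{0,0} = 1
G(10) = mex{1,1} = 0
G(11) = mex{0,0} = 1
G(12) = mex{1,1} = 0
G(13) = mex{0,0} = 1
G(14) = mex{1,1} = 0
G(n+2) = G(n) holds for n = 0,…,4 (a full window of length max(S) = 5), so the sequence is purely periodic with period 2.

2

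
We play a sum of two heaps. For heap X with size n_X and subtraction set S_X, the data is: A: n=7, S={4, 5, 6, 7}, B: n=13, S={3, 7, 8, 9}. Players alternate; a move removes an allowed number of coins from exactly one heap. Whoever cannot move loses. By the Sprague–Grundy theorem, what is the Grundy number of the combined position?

3

Heap A, S = {4, 5, 6, 7}:
G(0) = 0
G(1) = mex{} = 0
G(2) = mex{} = 0
G(3) = mex{} = 0
G(4) = mex{0} = 1
G(5) = mex{0,0} = 1
G(6) = mex{0,0,0} = 1
G(7) = mex{0,0,0,0} = 1
G_A(7) = 1.
Heap B, S = {3, 7, 8, 9}:
n :  0  1  2  3  4  5  6  7  8  9 10 11 12 13
G :  0  0  0  1  1  1  0  2  2  1  3  3  0  2
G_B(13) = 2.
Combined Grundy value = 1 ⊕ 2 = 3.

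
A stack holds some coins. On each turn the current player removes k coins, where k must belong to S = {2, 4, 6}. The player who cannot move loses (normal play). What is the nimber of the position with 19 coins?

1

n :  0  1  2  3  4  5  6  7  8  9 10 11 12 13 14 15 16 17 18 19
G :  0  0  1  1  2  2  3  3  0  0  1  1  2  2  3  3  0  0  1  1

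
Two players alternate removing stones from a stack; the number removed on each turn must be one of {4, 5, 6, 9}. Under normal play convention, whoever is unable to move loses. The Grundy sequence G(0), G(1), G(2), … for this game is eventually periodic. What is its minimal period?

13

G(0) = 0
G(1) = mex{} = 0
G(2) = mex{} = 0
G(3) = mex{} = 0
G(4) = mex{0} = 1
G(5) = mex{0,0} = 1
G(6) = mex{0,0,0} = 1
G(7) = mex{0,0,0} = 1
G(8) = mex{1,0,0} = 2
G(9) = mex{1,1,0,0} = 2
G(10) = mex{1,1,1,0} = 2
G(11) = mex{1,1,1,0} = 2
G(12) = mex{2,1,1,0} = 3
G(13) = mex{2,2,1,1} = 0
G(14) = mex{2,2,2,1} = 0
G(15) = mex{2,2,2,1} = 0
G(16) = mex{3,2,2,1} = 0
G(17) = mex{0,3,2,2} = 1
G(18) = mex{0,0,3,2} = 1
G(19) = mex{0,0,0,2} = 1
G(20) = mex{0,0,0,2} = 1
G(21) = mex{1,0,0,3} = 2
G(22) = mex{1,1,0,0} = 2
G(23) = mex{1,1,1,0} = 2
G(24) = mex{1,1,1,0} = 2
G(25) = mex{2,1,1,0} = 3
G(26) = mex{2,2,1,1} = 0
G(27) = mex{2,2,2,1} = 0
G(n+13) = G(n) holds for n = 0,…,8 (a full window of length max(S) = 9), so the sequence is purely periodic with period 13.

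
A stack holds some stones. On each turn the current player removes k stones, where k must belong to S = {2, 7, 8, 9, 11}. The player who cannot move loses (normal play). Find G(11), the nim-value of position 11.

3

G(0) = 0
G(1) = mex{} = 0
G(2) = mex{0} = 1
G(3) = mex{0} = 1
G(4) = mex{1} = 0
G(5) = mex{1} = 0
G(6) = mex{0} = 1
G(7) = mex{0,0} = 1
G(8) = mex{1,0,0} = 2
G(9) = mex{1,1,0,0} = 2
G(10) = mex{2,1,1,0} = 3
G(11) = mex{2,0,1,1,0} = 3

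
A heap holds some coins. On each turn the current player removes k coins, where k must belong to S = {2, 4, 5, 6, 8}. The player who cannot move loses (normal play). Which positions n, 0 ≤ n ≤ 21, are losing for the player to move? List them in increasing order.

0, 1, 10, 11, 20, 21

n :  0  1  2  3  4  5  6  7  8  9 10 11 12 13 14 15 16 17 18 19 20 21
G :  0  0  1  1  2  2  3  3  4  4  0  0  1  1  2  2  3  3  4  4  0  0
P-positions are exactly the n with G(n) = 0.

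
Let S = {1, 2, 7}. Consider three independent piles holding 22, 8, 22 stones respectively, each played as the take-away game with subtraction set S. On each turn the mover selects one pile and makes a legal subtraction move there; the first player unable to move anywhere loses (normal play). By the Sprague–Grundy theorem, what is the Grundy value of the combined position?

All piles use S = {1, 2, 7}:
n :  0  1  2  3  4  5  6  7  8  9 10 11 12 13 14 15 16 17 18 19 20 21 22
G :  0  1  2  0  1  2  0  1  2  0  1  2  0  1  2  0  1  2  0  1  2  0  1
Pile A: G(22) = 1.
Pile B: G(8) = 2.
Pile C: G(22) = 1.
Combined Grundy value = 1 ⊕ 2 ⊕ 1 = 2.

2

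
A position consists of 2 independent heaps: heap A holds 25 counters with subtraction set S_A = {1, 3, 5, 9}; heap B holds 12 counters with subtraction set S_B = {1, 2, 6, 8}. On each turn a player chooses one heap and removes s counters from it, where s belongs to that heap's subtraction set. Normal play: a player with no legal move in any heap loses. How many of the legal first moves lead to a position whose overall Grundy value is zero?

2

Heap A, S = {1, 3, 5, 9}:
G(0) = 0
G(1) = mex{0} = 1
G(2) = mex{1} = 0
G(3) = mex{0,0} = 1
G(4) = mex{1,1} = 0
G(5) = mex{0,0,0} = 1
G(6) = mex{1,1,1} = 0
G(7) = mex{0,0,0} = 1
G(8) = mex{1,1,1} = 0
G(9) = mex{0,0,0,0} = 1
G(10) = mex{1,1,1,1} = 0
G(11) = mex{0,0,0,0} = 1
G(12) = mex{1,1,1,1} = 0
G(13) = mex{0,0,0,0} = 1
G(14) = mex{1,1,1,1} = 0
G(15) = mex{0,0,0,0} = 1
G(16) = mex{1,1,1,1} = 0
G(17) = mex{0,0,0,0} = 1
G(18) = mex{1,1,1,1} = 0
G(19) = mex{0,0,0,0} = 1
G(20) = mex{1,1,1,1} = 0
G(21) = mex{0,0,0,0} = 1
G(22) = mex{1,1,1,1} = 0
G(23) = mex{0,0,0,0} = 1
G(24) = mex{1,1,1,1} = 0
G(25) = mex{0,0,0,0} = 1
G_A(25) = 1.
Heap B, S = {1, 2, 6, 8}:
n :  0  1  2  3  4  5  6  7  8  9 10 11 12
G :  0  1  2  0  1  2  3  0  1  2  0  1  2
G_B(12) = 2.
Combined Grundy value = 1 ⊕ 2 = 3.
A winning move leaves total XOR = 0, i.e. changes one component's Grundy value g to g ⊕ X where X is the current total.
Heap A: need g' = 1⊕3 = 2. Options: 25−1→G=0, 25−3→G=0, 25−5→G=0, 25−9→G=0. Hits: 0.
Heap B: need g' = 2⊕3 = 1. Options: 12−1→G=1, 12−2→G=0, 12−6→G=3, 12−8→G=1. Hits: 2.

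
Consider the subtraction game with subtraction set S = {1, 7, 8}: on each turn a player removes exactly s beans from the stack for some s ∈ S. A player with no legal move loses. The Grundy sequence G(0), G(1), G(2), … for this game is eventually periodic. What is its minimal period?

15

n :  0  1  2  3  4  5  6  7  8  9 10 11 12 13 14 15 16 17 18 19 20 21 22 23 24 25 26 27 28 29 30 31
G :  0  1  0  1  0  1  0  1  2  3  2  3  2  3  2  0  1  0  1  0  1  0  1  2  3  2  3  2  3  2  0  1
G(n+15) = G(n) holds for n = 0,…,7 (a full window of length max(S) = 8), so the sequence is purely periodic with period 15.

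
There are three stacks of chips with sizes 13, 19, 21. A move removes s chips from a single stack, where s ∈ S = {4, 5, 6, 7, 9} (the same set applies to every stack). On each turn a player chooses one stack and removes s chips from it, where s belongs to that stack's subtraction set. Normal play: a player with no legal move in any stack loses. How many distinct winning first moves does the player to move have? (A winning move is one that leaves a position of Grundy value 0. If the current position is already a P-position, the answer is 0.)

2

All stacks use S = {4, 5, 6, 7, 9}:
G(0) = 0
G(1) = mex{} = 0
G(2) = mex{} = 0
G(3) = mex{} = 0
G(4) = mex{0} = 1
G(5) = mex{0,0} = 1
G(6) = mex{0,0,0} = 1
G(7) = mex{0,0,0,0} = 1
G(8) = mex{1,0,0,0} = 2
G(9) = mex{1,1,0,0,0} = 2
G(10) = mex{1,1,1,0,0} = 2
G(11) = mex{1,1,1,1,0} = 2
G(12) = mex{2,1,1,1,0} = 3
G(13) = mex{2,2,1,1,1} = 0
G(14) = mex{2,2,2,1,1} = 0
G(15) = mex{2,2,2,2,1} = 0
G(16) = mex{3,2,2,2,1} = 0
G(17) = mex{0,3,2,2,2} = 1
G(18) = mex{0,0,3,2,2} = 1
G(19) = mex{0,0,0,3,2} = 1
G(20) = mex{0,0,0,0,2} = 1
G(21) = mex{1,0,0,0,3} = 2
Stack A: G(13) = 0.
Stack B: G(19) = 1.
Stack C: G(21) = 2.
Combined Grundy value = 0 ⊕ 1 ⊕ 2 = 3.
A winning move leaves total XOR = 0, i.e. changes one component's Grundy value g to g ⊕ X where X is the current total.
Stack A: need g' = 0⊕3 = 3. Options: 13−4→G=2, 13−5→G=2, 13−6→G=1, 13−7→G=1, 13−9→G=1. Hits: 0.
Stack B: need g' = 1⊕3 = 2. Options: 19−4→G=0, 19−5→G=0, 19−6→G=0, 19−7→G=3, 19−9→G=2. Hits: 1.
Stack C: need g' = 2⊕3 = 1. Options: 21−4→G=1, 21−5→G=0, 21−6→G=0, 21−7→G=0, 21−9→G=3. Hits: 1.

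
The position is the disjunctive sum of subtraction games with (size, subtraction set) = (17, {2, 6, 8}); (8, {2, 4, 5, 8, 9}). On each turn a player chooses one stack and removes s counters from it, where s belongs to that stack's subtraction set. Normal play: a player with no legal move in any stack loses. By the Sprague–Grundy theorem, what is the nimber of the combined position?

5

Stack A, S = {2, 6, 8}:
n :  0  1  2  3  4  5  6  7  8  9 10 11 12 13 14 15 16 17
G :  0  0  1  1  0  0  1  1  2  2  3  3  2  2  0  0  1  1
G_A(17) = 1.
Stack B, S = {2, 4, 5, 8, 9}:
n : 0 1 2 3 4 5 6 7 8
G : 0 0 1 1 2 2 3 0 4
G_B(8) = 4.
Combined Grundy value = 1 ⊕ 4 = 5.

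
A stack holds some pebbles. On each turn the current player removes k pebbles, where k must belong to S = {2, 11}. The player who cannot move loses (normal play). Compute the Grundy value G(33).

1

G(0) = 0
G(1) = mex{} = 0
G(2) = mex{0} = 1
G(3) = mex{0} = 1
G(4) = mex{1} = 0
G(5) = mex{1} = 0
G(6) = mex{0} = 1
G(7) = mex{0} = 1
G(8) = mex{1} = 0
G(9) = mex{1} = 0
G(10) = mex{0} = 1
G(11) = mex{0,0} = 1
G(12) = mex{1,0} = 2
G(13) = mex{1,1} = 0
G(14) = mex{2,1} = 0
G(15) = mex{0,0} = 1
G(16) = mex{0,0} = 1
G(17) = mex{1,1} = 0
G(18) = mex{1,1} = 0
G(19) = mex{0,0} = 1
G(20) = mex{0,0} = 1
G(21) = mex{1,1} = 0
G(22) = mex{1,1} = 0
G(23) = mex{0,2} = 1
G(24) = mex{0,0} = 1
G(25) = mex{1,0} = 2
G(26) = mex{1,1} = 0
G(27) = mex{2,1} = 0
G(28) = mex{0,0} = 1
G(29) = mex{0,0} = 1
G(30) = mex{1,1} = 0
G(31) = mex{1,1} = 0
G(32) = mex{0,0} = 1
G(33) = mex{0,0} = 1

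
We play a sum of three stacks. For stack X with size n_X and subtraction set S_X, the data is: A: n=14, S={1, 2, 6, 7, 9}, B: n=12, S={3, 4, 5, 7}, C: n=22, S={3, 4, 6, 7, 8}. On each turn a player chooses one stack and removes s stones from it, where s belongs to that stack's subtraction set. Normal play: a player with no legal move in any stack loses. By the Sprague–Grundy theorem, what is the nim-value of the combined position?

Stack A, S = {1, 2, 6, 7, 9}:
G(0) = 0
G(1) = mex{0} = 1
G(2) = mex{1,0} = 2
G(3) = mex{2,1} = 0
G(4) = mex{0,2} = 1
G(5) = mex{1,0} = 2
G(6) = mex{2,1,0} = 3
G(7) = mex{3,2,1,0} = 4
G(8) = mex{4,3,2,1} = 0
G(9) = mex{0,4,0,2,0} = 1
G(10) = mex{1,0,1,0,1} = 2
G(11) = mex{2,1,2,1,2} = 0
G(12) = mex{0,2,3,2,0} = 1
G(13) = mex{1,0,4,3,1} = 2
G(14) = mex{2,1,0,4,2} = 3
G_A(14) = 3.
Stack B, S = {3, 4, 5, 7}:
n :  0  1  2  3  4  5  6  7  8  9 10 11 12
G :  0  0  0  1  1  1  2  2  2  3  0  0  0
G_B(12) = 0.
Stack C, S = {3, 4, 6, 7, 8}:
n :  0  1  2  3  4  5  6  7  8  9 10 11 12 13 14 15 16 17 18 19 20 21 22
G :  0  0  0  1  1  1  2  2  2  3  3  0  0  0  1  1  1  2  2  2  3  3  0
G_C(22) = 0.
Combined Grundy value = 3 ⊕ 0 ⊕ 0 = 3.

3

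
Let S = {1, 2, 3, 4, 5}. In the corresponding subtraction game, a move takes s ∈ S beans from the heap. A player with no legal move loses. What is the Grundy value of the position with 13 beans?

1

G(0) = 0
G(1) = mex{0} = 1
G(2) = mex{1,0} = 2
G(3) = mex{2,1,0} = 3
G(4) = mex{3,2,1,0} = 4
G(5) = mex{4,3,2,1,0} = 5
G(6) = mex{5,4,3,2,1} = 0
G(7) = mex{0,5,4,3,2} = 1
G(8) = mex{1,0,5,4,3} = 2
G(9) = mex{2,1,0,5,4} = 3
G(10) = mex{3,2,1,0,5} = 4
G(11) = mex{4,3,2,1,0} = 5
G(12) = mex{5,4,3,2,1} = 0
G(13) = mex{0,5,4,3,2} = 1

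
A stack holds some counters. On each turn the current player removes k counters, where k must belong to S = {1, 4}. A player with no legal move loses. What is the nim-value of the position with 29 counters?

G(0) = 0
G(1) = mex{0} = 1
G(2) = mex{1} = 0
G(3) = mex{0} = 1
G(4) = mex{1,0} = 2
G(5) = mex{2,1} = 0
G(6) = mex{0,0} = 1
G(7) = mex{1,1} = 0
G(8) = mex{0,2} = 1
G(9) = mex{1,0} = 2
G(10) = mex{2,1} = 0
G(11) = mex{0,0} = 1
G(12) = mex{1,1} = 0
G(13) = mex{0,2} = 1
G(14) = mex{1,0} = 2
G(15) = mex{2,1} = 0
G(16) = mex{0,0} = 1
G(17) = mex{1,1} = 0
G(18) = mex{0,2} = 1
G(19) = mex{1,0} = 2
G(20) = mex{2,1} = 0
G(21) = mex{0,0} = 1
G(22) = mex{1,1} = 0
G(23) = mex{0,2} = 1
G(24) = mex{1,0} = 2
G(25) = mex{2,1} = 0
G(26) = mex{0,0} = 1
G(27) = mex{1,1} = 0
G(28) = mex{0,2} = 1
G(29) = mex{1,0} = 2

2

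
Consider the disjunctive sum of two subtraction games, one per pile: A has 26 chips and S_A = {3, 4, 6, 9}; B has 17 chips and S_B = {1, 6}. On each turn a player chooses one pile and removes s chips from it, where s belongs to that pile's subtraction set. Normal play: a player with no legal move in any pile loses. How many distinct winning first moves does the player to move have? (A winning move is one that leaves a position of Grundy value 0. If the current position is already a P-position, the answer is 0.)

3

Pile A, S = {3, 4, 6, 9}:
G(0) = 0
G(1) = mex{} = 0
G(2) = mex{} = 0
G(3) = mex{0} = 1
G(4) = mex{0,0} = 1
G(5) = mex{0,0} = 1
G(6) = mex{1,0,0} = 2
G(7) = mex{1,1,0} = 2
G(8) = mex{1,1,0} = 2
G(9) = mex{2,1,1,0} = 3
G(10) = mex{2,2,1,0} = 3
G(11) = mex{2,2,1,0} = 3
G(12) = mex{3,2,2,1} = 0
G(13) = mex{3,3,2,1} = 0
G(14) = mex{3,3,2,1} = 0
G(15) = mex{0,3,3,2} = 1
G(16) = mex{0,0,3,2} = 1
G(17) = mex{0,0,3,2} = 1
G(18) = mex{1,0,0,3} = 2
G(19) = mex{1,1,0,3} = 2
G(20) = mex{1,1,0,3} = 2
G(21) = mex{2,1,1,0} = 3
G(22) = mex{2,2,1,0} = 3
G(23) = mex{2,2,1,0} = 3
G(24) = mex{3,2,2,1} = 0
G(25) = mex{3,3,2,1} = 0
G(26) = mex{3,3,2,1} = 0
G_A(26) = 0.
Pile B, S = {1, 6}:
G(0) = 0
G(1) = mex{0} = 1
G(2) = mex{1} = 0
G(3) = mex{0} = 1
G(4) = mex{1} = 0
G(5) = mex{0} = 1
G(6) = mex{1,0} = 2
G(7) = mex{2,1} = 0
G(8) = mex{0,0} = 1
G(9) = mex{1,1} = 0
G(10) = mex{0,0} = 1
G(11) = mex{1,1} = 0
G(12) = mex{0,2} = 1
G(13) = mex{1,0} = 2
G(14) = mex{2,1} = 0
G(15) = mex{0,0} = 1
G(16) = mex{1,1} = 0
G(17) = mex{0,0} = 1
G_B(17) = 1.
Combined Grundy value = 0 ⊕ 1 = 1.
A winning move leaves total XOR = 0, i.e. changes one component's Grundy value g to g ⊕ X where X is the current total.
Pile A: need g' = 0⊕1 = 1. Options: 26−3→G=3, 26−4→G=3, 26−6→G=2, 26−9→G=1. Hits: 1.
Pile B: need g' = 1⊕1 = 0. Options: 17−1→G=0, 17−6→G=0. Hits: 2.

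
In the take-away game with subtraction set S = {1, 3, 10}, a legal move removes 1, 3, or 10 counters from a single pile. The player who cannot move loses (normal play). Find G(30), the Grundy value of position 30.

0

n :  0  1  2  3  4  5  6  7  8  9 10 11 12 13 14 15 16 17 18 19 20 21 22 23 24 25 26 27 28 29 30
G :  0  1  0  1  0  1  0  1  0  1  2  3  2  0  1  0  1  0  1  0  1  0  1  2  3  2  0  1  0  1  0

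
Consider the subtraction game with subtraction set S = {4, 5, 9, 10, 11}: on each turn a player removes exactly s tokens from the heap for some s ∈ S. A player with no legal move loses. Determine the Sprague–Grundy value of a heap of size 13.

n :  0  1  2  3  4  5  6  7  8  9 10 11 12 13
G :  0  0  0  0  1  1  1  1  2  2  2  2  3  3

3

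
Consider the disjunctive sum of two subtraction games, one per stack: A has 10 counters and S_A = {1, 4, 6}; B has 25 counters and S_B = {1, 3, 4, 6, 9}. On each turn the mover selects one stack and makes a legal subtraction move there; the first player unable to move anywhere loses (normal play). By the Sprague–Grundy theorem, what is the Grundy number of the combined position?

1

Stack A, S = {1, 4, 6}:
G(0) = 0
G(1) = mex{0} = 1
G(2) = mex{1} = 0
G(3) = mex{0} = 1
G(4) = mex{1,0} = 2
G(5) = mex{2,1} = 0
G(6) = mex{0,0,0} = 1
G(7) = mex{1,1,1} = 0
G(8) = mex{0,2,0} = 1
G(9) = mex{1,0,1} = 2
G(10) = mex{2,1,2} = 0
G_A(10) = 0.
Stack B, S = {1, 3, 4, 6, 9}:
n :  0  1  2  3  4  5  6  7  8  9 10 11 12 13 14 15 16 17 18 19 20 21 22 23 24 25
G :  0  1  0  1  2  3  2  0  1  4  3  2  0  1  0  1  2  3  2  0  1  4  3  2  0  1
G_B(25) = 1.
Combined Grundy value = 0 ⊕ 1 = 1.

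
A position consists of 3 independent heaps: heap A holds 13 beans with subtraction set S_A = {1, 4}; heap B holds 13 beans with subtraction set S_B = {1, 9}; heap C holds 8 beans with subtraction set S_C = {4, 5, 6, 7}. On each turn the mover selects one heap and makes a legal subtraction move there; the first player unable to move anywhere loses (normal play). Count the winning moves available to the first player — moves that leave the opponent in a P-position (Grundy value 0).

Heap A, S = {1, 4}:
n :  0  1  2  3  4  5  6  7  8  9 10 11 12 13
G :  0  1  0  1  2  0  1  0  1  2  0  1  0  1
G_A(13) = 1.
Heap B, S = {1, 9}:
n :  0  1  2  3  4  5  6  7  8  9 10 11 12 13
G :  0  1  0  1  0  1  0  1  0  1  0  1  0  1
G_B(13) = 1.
Heap C, S = {4, 5, 6, 7}:
n : 0 1 2 3 4 5 6 7 8
G : 0 0 0 0 1 1 1 1 2
G_C(8) = 2.
Combined Grundy value = 1 ⊕ 1 ⊕ 2 = 2.
A winning move leaves total XOR = 0, i.e. changes one component's Grundy value g to g ⊕ X where X is the current total.
Heap A: need g' = 1⊕2 = 3. Options: 13−1→G=0, 13−4→G=2. Hits: 0.
Heap B: need g' = 1⊕2 = 3. Options: 13−1→G=0, 13−9→G=0. Hits: 0.
Heap C: need g' = 2⊕2 = 0. Options: 8−4→G=1, 8−5→G=0, 8−6→G=0, 8−7→G=0. Hits: 3.

3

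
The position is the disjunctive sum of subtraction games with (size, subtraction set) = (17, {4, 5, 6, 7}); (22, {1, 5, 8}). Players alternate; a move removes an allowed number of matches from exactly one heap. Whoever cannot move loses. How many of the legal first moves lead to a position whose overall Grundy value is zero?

Heap A, S = {4, 5, 6, 7}:
G(0) = 0
G(1) = mex{} = 0
G(2) = mex{} = 0
G(3) = mex{} = 0
G(4) = mex{0} = 1
G(5) = mex{0,0} = 1
G(6) = mex{0,0,0} = 1
G(7) = mex{0,0,0,0} = 1
G(8) = mex{1,0,0,0} = 2
G(9) = mex{1,1,0,0} = 2
G(10) = mex{1,1,1,0} = 2
G(11) = mex{1,1,1,1} = 0
G(12) = mex{2,1,1,1} = 0
G(13) = mex{2,2,1,1} = 0
G(14) = mex{2,2,2,1} = 0
G(15) = mex{0,2,2,2} = 1
G(16) = mex{0,0,2,2} = 1
G(17) = mex{0,0,0,2} = 1
G_A(17) = 1.
Heap B, S = {1, 5, 8}:
n :  0  1  2  3  4  5  6  7  8  9 10 11 12 13 14 15 16 17 18 19 20 21 22
G :  0  1  0  1  0  1  0  1  2  3  2  3  2  0  1  0  1  0  1  0  1  2  3
G_B(22) = 3.
Combined Grundy value = 1 ⊕ 3 = 2.
A winning move leaves total XOR = 0, i.e. changes one component's Grundy value g to g ⊕ X where X is the current total.
Heap A: need g' = 1⊕2 = 3. Options: 17−4→G=0, 17−5→G=0, 17−6→G=0, 17−7→G=2. Hits: 0.
Heap B: need g' = 3⊕2 = 1. Options: 22−1→G=2, 22−5→G=0, 22−8→G=1. Hits: 1.

1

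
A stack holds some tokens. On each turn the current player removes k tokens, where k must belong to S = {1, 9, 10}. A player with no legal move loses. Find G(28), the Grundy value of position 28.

1

G(0) = 0
G(1) = mex{0} = 1
G(2) = mex{1} = 0
G(3) = mex{0} = 1
G(4) = mex{1} = 0
G(5) = mex{0} = 1
G(6) = mex{1} = 0
G(7) = mex{0} = 1
G(8) = mex{1} = 0
G(9) = mex{0,0} = 1
G(10) = mex{1,1,0} = 2
G(11) = mex{2,0,1} = 3
G(12) = mex{3,1,0} = 2
G(13) = mex{2,0,1} = 3
G(14) = mex{3,1,0} = 2
G(15) = mex{2,0,1} = 3
G(16) = mex{3,1,0} = 2
G(17) = mex{2,0,1} = 3
G(18) = mex{3,1,0} = 2
G(19) = mex{2,2,1} = 0
G(20) = mex{0,3,2} = 1
G(21) = mex{1,2,3} = 0
G(22) = mex{0,3,2} = 1
G(23) = mex{1,2,3} = 0
G(24) = mex{0,3,2} = 1
G(25) = mex{1,2,3} = 0
G(26) = mex{0,3,2} = 1
G(27) = mex{1,2,3} = 0
G(28) = mex{0,0,2} = 1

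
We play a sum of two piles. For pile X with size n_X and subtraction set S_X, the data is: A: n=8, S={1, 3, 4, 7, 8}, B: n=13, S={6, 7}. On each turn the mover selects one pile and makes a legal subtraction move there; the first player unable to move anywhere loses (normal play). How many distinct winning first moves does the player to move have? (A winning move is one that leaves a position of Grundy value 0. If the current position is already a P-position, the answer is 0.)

1

Pile A, S = {1, 3, 4, 7, 8}:
G(0) = 0
G(1) = mex{0} = 1
G(2) = mex{1} = 0
G(3) = mex{0,0} = 1
G(4) = mex{1,1,0} = 2
G(5) = mex{2,0,1} = 3
G(6) = mex{3,1,0} = 2
G(7) = mex{2,2,1,0} = 3
G(8) = mex{3,3,2,1,0} = 4
G_A(8) = 4.
Pile B, S = {6, 7}:
G(0) = 0
G(1) = mex{} = 0
G(2) = mex{} = 0
G(3) = mex{} = 0
G(4) = mex{} = 0
G(5) = mex{} = 0
G(6) = mex{0} = 1
G(7) = mex{0,0} = 1
G(8) = mex{0,0} = 1
G(9) = mex{0,0} = 1
G(10) = mex{0,0} = 1
G(11) = mex{0,0} = 1
G(12) = mex{1,0} = 2
G(13) = mex{1,1} = 0
G_B(13) = 0.
Combined Grundy value = 4 ⊕ 0 = 4.
A winning move leaves total XOR = 0, i.e. changes one component's Grundy value g to g ⊕ X where X is the current total.
Pile A: need g' = 4⊕4 = 0. Options: 8−1→G=3, 8−3→G=3, 8−4→G=2, 8−7→G=1, 8−8→G=0. Hits: 1.
Pile B: need g' = 0⊕4 = 4. Options: 13−6→G=1, 13−7→G=1. Hits: 0.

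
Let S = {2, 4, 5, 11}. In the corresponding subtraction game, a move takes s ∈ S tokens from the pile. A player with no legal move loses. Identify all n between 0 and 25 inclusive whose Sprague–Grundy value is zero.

0, 1, 7, 8, 14, 15, 21, 22

n :  0  1  2  3  4  5  6  7  8  9 10 11 12 13 14 15 16 17 18 19 20 21 22 23 24 25
G :  0  0  1  1  2  2  3  0  0  1  1  2  2  3  0  0  1  1  2  2  3  0  0  1  1  2
P-positions are exactly the n with G(n) = 0.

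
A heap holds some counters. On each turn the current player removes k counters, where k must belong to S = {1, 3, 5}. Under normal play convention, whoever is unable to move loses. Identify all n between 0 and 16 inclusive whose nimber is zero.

0, 2, 4, 6, 8, 10, 12, 14, 16

G(0) = 0
G(1) = mex{0} = 1
G(2) = mex{1} = 0
G(3) = mex{0,0} = 1
G(4) = mex{1,1} = 0
G(5) = mex{0,0,0} = 1
G(6) = mex{1,1,1} = 0
G(7) = mex{0,0,0} = 1
G(8) = mex{1,1,1} = 0
G(9) = mex{0,0,0} = 1
G(10) = mex{1,1,1} = 0
G(11) = mex{0,0,0} = 1
G(12) = mex{1,1,1} = 0
G(13) = mex{0,0,0} = 1
G(14) = mex{1,1,1} = 0
G(15) = mex{0,0,0} = 1
G(16) = mex{1,1,1} = 0
P-positions are exactly the n with G(n) = 0.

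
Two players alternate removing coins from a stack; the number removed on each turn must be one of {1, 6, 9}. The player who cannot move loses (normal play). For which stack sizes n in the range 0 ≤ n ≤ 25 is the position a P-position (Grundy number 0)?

0, 2, 4, 7, 12, 14, 17, 19, 22, 24

G(0) = 0
G(1) = mex{0} = 1
G(2) = mex{1} = 0
G(3) = mex{0} = 1
G(4) = mex{1} = 0
G(5) = mex{0} = 1
G(6) = mex{1,0} = 2
G(7) = mex{2,1} = 0
G(8) = mex{0,0} = 1
G(9) = mex{1,1,0} = 2
G(10) = mex{2,0,1} = 3
G(11) = mex{3,1,0} = 2
G(12) = mex{2,2,1} = 0
G(13) = mex{0,0,0} = 1
G(14) = mex{1,1,1} = 0
G(15) = mex{0,2,2} = 1
G(16) = mex{1,3,0} = 2
G(17) = mex{2,2,1} = 0
G(18) = mex{0,0,2} = 1
G(19) = mex{1,1,3} = 0
G(20) = mex{0,0,2} = 1
G(21) = mex{1,1,0} = 2
G(22) = mex{2,2,1} = 0
G(23) = mex{0,0,0} = 1
G(24) = mex{1,1,1} = 0
G(25) = mex{0,0,2} = 1
P-positions are exactly the n with G(n) = 0.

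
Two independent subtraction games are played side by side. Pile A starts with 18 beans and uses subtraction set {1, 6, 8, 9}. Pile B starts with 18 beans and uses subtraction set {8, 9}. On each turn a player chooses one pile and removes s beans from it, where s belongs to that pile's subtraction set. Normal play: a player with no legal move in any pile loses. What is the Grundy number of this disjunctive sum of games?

Pile A, S = {1, 6, 8, 9}:
G(0) = 0
G(1) = mex{0} = 1
G(2) = mex{1} = 0
G(3) = mex{0} = 1
G(4) = mex{1} = 0
G(5) = mex{0} = 1
G(6) = mex{1,0} = 2
G(7) = mex{2,1} = 0
G(8) = mex{0,0,0} = 1
G(9) = mex{1,1,1,0} = 2
G(10) = mex{2,0,0,1} = 3
G(11) = mex{3,1,1,0} = 2
G(12) = mex{2,2,0,1} = 3
G(13) = mex{3,0,1,0} = 2
G(14) = mex{2,1,2,1} = 0
G(15) = mex{0,2,0,2} = 1
G(16) = mex{1,3,1,0} = 2
G(17) = mex{2,2,2,1} = 0
G(18) = mex{0,3,3,2} = 1
G_A(18) = 1.
Pile B, S = {8, 9}:
G(0) = 0
G(1) = mex{} = 0
G(2) = mex{} = 0
G(3) = mex{} = 0
G(4) = mex{} = 0
G(5) = mex{} = 0
G(6) = mex{} = 0
G(7) = mex{} = 0
G(8) = mex{0} = 1
G(9) = mex{0,0} = 1
G(10) = mex{0,0} = 1
G(11) = mex{0,0} = 1
G(12) = mex{0,0} = 1
G(13) = mex{0,0} = 1
G(14) = mex{0,0} = 1
G(15) = mex{0,0} = 1
G(16) = mex{1,0} = 2
G(17) = mex{1,1} = 0
G(18) = mex{1,1} = 0
G_B(18) = 0.
Combined Grundy value = 1 ⊕ 0 = 1.

1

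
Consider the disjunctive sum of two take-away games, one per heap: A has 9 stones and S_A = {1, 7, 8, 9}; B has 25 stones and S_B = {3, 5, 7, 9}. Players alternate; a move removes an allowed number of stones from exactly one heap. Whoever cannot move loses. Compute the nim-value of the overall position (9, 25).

3

Heap A, S = {1, 7, 8, 9}:
n : 0 1 2 3 4 5 6 7 8 9
G : 0 1 0 1 0 1 0 1 2 3
G_A(9) = 3.
Heap B, S = {3, 5, 7, 9}:
G(0) = 0
G(1) = mex{} = 0
G(2) = mex{} = 0
G(3) = mex{0} = 1
G(4) = mex{0} = 1
G(5) = mex{0,0} = 1
G(6) = mex{1,0} = 2
G(7) = mex{1,0,0} = 2
G(8) = mex{1,1,0} = 2
G(9) = mex{2,1,0,0} = 3
G(10) = mex{2,1,1,0} = 3
G(11) = mex{2,2,1,0} = 3
G(12) = mex{3,2,1,1} = 0
G(13) = mex{3,2,2,1} = 0
G(14) = mex{3,3,2,1} = 0
G(15) = mex{0,3,2,2} = 1
G(16) = mex{0,3,3,2} = 1
G(17) = mex{0,0,3,2} = 1
G(18) = mex{1,0,3,3} = 2
G(19) = mex{1,0,0,3} = 2
G(20) = mex{1,1,0,3} = 2
G(21) = mex{2,1,0,0} = 3
G(22) = mex{2,1,1,0} = 3
G(23) = mex{2,2,1,0} = 3
G(24) = mex{3,2,1,1} = 0
G(25) = mex{3,2,2,1} = 0
G_B(25) = 0.
Combined Grundy value = 3 ⊕ 0 = 3.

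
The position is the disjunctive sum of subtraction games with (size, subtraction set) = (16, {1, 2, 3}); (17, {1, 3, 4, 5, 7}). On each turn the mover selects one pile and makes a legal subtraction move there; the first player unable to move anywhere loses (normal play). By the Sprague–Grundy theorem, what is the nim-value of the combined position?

1

Pile A, S = {1, 2, 3}:
G(0) = 0
G(1) = mex{0} = 1
G(2) = mex{1,0} = 2
G(3) = mex{2,1,0} = 3
G(4) = mex{3,2,1} = 0
G(5) = mex{0,3,2} = 1
G(6) = mex{1,0,3} = 2
G(7) = mex{2,1,0} = 3
G(8) = mex{3,2,1} = 0
G(9) = mex{0,3,2} = 1
G(10) = mex{1,0,3} = 2
G(11) = mex{2,1,0} = 3
G(12) = mex{3,2,1} = 0
G(13) = mex{0,3,2} = 1
G(14) = mex{1,0,3} = 2
G(15) = mex{2,1,0} = 3
G(16) = mex{3,2,1} = 0
G_A(16) = 0.
Pile B, S = {1, 3, 4, 5, 7}:
n :  0  1  2  3  4  5  6  7  8  9 10 11 12 13 14 15 16 17
G :  0  1  0  1  2  3  2  3  0  1  0  1  2  3  2  3  0  1
G_B(17) = 1.
Combined Grundy value = 0 ⊕ 1 = 1.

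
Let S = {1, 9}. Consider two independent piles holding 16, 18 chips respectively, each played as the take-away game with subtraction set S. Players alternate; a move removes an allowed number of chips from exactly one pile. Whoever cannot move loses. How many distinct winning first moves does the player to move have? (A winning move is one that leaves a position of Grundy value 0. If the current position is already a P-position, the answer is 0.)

All piles use S = {1, 9}:
n :  0  1  2  3  4  5  6  7  8  9 10 11 12 13 14 15 16 17 18
G :  0  1  0  1  0  1  0  1  0  1  0  1  0  1  0  1  0  1  0
Pile A: G(16) = 0.
Pile B: G(18) = 0.
Combined Grundy value = 0 ⊕ 0 = 0.
A winning move leaves total XOR = 0, i.e. changes one component's Grundy value g to g ⊕ X where X is the current total.
Pile A: target g' = 0⊕0 = 0, but every legal move changes the Grundy value (mex property), so 0 moves.
Pile B: target g' = 0⊕0 = 0, but every legal move changes the Grundy value (mex property), so 0 moves.

0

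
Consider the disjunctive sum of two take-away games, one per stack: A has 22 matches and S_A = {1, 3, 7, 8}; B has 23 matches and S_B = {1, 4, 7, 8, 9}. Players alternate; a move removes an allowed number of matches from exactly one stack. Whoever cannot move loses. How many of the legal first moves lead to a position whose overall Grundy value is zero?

Stack A, S = {1, 3, 7, 8}:
n :  0  1  2  3  4  5  6  7  8  9 10 11 12 13 14 15 16 17 18 19 20 21 22
G :  0  1  0  1  0  1  0  1  2  3  2  3  2  3  2  0  1  0  1  0  1  0  1
G_A(22) = 1.
Stack B, S = {1, 4, 7, 8, 9}:
G(0) = 0
G(1) = mex{0} = 1
G(2) = mex{1} = 0
G(3) = mex{0} = 1
G(4) = mex{1,0} = 2
G(5) = mex{2,1} = 0
G(6) = mex{0,0} = 1
G(7) = mex{1,1,0} = 2
G(8) = mex{2,2,1,0} = 3
G(9) = mex{3,0,0,1,0} = 2
G(10) = mex{2,1,1,0,1} = 3
G(11) = mex{3,2,2,1,0} = 4
G(12) = mex{4,3,0,2,1} = 5
G(13) = mex{5,2,1,0,2} = 3
G(14) = mex{3,3,2,1,0} = 4
G(15) = mex{4,4,3,2,1} = 0
G(16) = mex{0,5,2,3,2} = 1
G(17) = mex{1,3,3,2,3} = 0
G(18) = mex{0,4,4,3,2} = 1
G(19) = mex{1,0,5,4,3} = 2
G(20) = mex{2,1,3,5,4} = 0
G(21) = mex{0,0,4,3,5} = 1
G(22) = mex{1,1,0,4,3} = 2
G(23) = mex{2,2,1,0,4} = 3
G_B(23) = 3.
Combined Grundy value = 1 ⊕ 3 = 2.
A winning move leaves total XOR = 0, i.e. changes one component's Grundy value g to g ⊕ X where X is the current total.
Stack A: need g' = 1⊕2 = 3. Options: 22−1→G=0, 22−3→G=0, 22−7→G=0, 22−8→G=2. Hits: 0.
Stack B: need g' = 3⊕2 = 1. Options: 23−1→G=2, 23−4→G=2, 23−7→G=1, 23−8→G=0, 23−9→G=4. Hits: 1.

1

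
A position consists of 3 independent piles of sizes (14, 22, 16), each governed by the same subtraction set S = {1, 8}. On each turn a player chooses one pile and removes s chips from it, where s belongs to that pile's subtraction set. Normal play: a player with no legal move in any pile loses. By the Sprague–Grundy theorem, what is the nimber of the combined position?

0

All piles use S = {1, 8}:
G(0) = 0
G(1) = mex{0} = 1
G(2) = mex{1} = 0
G(3) = mex{0} = 1
G(4) = mex{1} = 0
G(5) = mex{0} = 1
G(6) = mex{1} = 0
G(7) = mex{0} = 1
G(8) = mex{1,0} = 2
G(9) = mex{2,1} = 0
G(10) = mex{0,0} = 1
G(11) = mex{1,1} = 0
G(12) = mex{0,0} = 1
G(13) = mex{1,1} = 0
G(14) = mex{0,0} = 1
G(15) = mex{1,1} = 0
G(16) = mex{0,2} = 1
G(17) = mex{1,0} = 2
G(18) = mex{2,1} = 0
G(19) = mex{0,0} = 1
G(20) = mex{1,1} = 0
G(21) = mex{0,0} = 1
G(22) = mex{1,1} = 0
Pile A: G(14) = 1.
Pile B: G(22) = 0.
Pile C: G(16) = 1.
Combined Grundy value = 1 ⊕ 0 ⊕ 1 = 0.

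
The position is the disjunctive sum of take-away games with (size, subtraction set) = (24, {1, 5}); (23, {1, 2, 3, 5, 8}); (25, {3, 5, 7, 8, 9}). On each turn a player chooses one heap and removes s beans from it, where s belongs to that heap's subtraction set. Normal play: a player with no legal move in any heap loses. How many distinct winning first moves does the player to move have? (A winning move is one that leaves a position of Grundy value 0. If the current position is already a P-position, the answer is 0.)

2

Heap A, S = {1, 5}:
G(0) = 0
G(1) = mex{0} = 1
G(2) = mex{1} = 0
G(3) = mex{0} = 1
G(4) = mex{1} = 0
G(5) = mex{0,0} = 1
G(6) = mex{1,1} = 0
G(7) = mex{0,0} = 1
G(8) = mex{1,1} = 0
G(9) = mex{0,0} = 1
G(10) = mex{1,1} = 0
G(11) = mex{0,0} = 1
G(12) = mex{1,1} = 0
G(13) = mex{0,0} = 1
G(14) = mex{1,1} = 0
G(15) = mex{0,0} = 1
G(16) = mex{1,1} = 0
G(17) = mex{0,0} = 1
G(18) = mex{1,1} = 0
G(19) = mex{0,0} = 1
G(20) = mex{1,1} = 0
G(21) = mex{0,0} = 1
G(22) = mex{1,1} = 0
G(23) = mex{0,0} = 1
G(24) = mex{1,1} = 0
G_A(24) = 0.
Heap B, S = {1, 2, 3, 5, 8}:
G(0) = 0
G(1) = mex{0} = 1
G(2) = mex{1,0} = 2
G(3) = mex{2,1,0} = 3
G(4) = mex{3,2,1} = 0
G(5) = mex{0,3,2,0} = 1
G(6) = mex{1,0,3,1} = 2
G(7) = mex{2,1,0,2} = 3
G(8) = mex{3,2,1,3,0} = 4
G(9) = mex{4,3,2,0,1} = 5
G(10) = mex{5,4,3,1,2} = 0
G(11) = mex{0,5,4,2,3} = 1
G(12) = mex{1,0,5,3,0} = 2
G(13) = mex{2,1,0,4,1} = 3
G(14) = mex{3,2,1,5,2} = 0
G(15) = mex{0,3,2,0,3} = 1
G(16) = mex{1,0,3,1,4} = 2
G(17) = mex{2,1,0,2,5} = 3
G(18) = mex{3,2,1,3,0} = 4
G(19) = mex{4,3,2,0,1} = 5
G(20) = mex{5,4,3,1,2} = 0
G(21) = mex{0,5,4,2,3} = 1
G(22) = mex{1,0,5,3,0} = 2
G(23) = mex{2,1,0,4,1} = 3
G_B(23) = 3.
Heap C, S = {3, 5, 7, 8, 9}:
G(0) = 0
G(1) = mex{} = 0
G(2) = mex{} = 0
G(3) = mex{0} = 1
G(4) = mex{0} = 1
G(5) = mex{0,0} = 1
G(6) = mex{1,0} = 2
G(7) = mex{1,0,0} = 2
G(8) = mex{1,1,0,0} = 2
G(9) = mex{2,1,0,0,0} = 3
G(10) = mex{2,1,1,0,0} = 3
G(11) = mex{2,2,1,1,0} = 3
G(12) = mex{3,2,1,1,1} = 0
G(13) = mex{3,2,2,1,1} = 0
G(14) = mex{3,3,2,2,1} = 0
G(15) = mex{0,3,2,2,2} = 1
G(16) = mex{0,3,3,2,2} = 1
G(17) = mex{0,0,3,3,2} = 1
G(18) = mex{1,0,3,3,3} = 2
G(19) = mex{1,0,0,3,3} = 2
G(20) = mex{1,1,0,0,3} = 2
G(21) = mex{2,1,0,0,0} = 3
G(22) = mex{2,1,1,0,0} = 3
G(23) = mex{2,2,1,1,0} = 3
G(24) = mex{3,2,1,1,1} = 0
G(25) = mex{3,2,2,1,1} = 0
G_C(25) = 0.
Combined Grundy value = 0 ⊕ 3 ⊕ 0 = 3.
A winning move leaves total XOR = 0, i.e. changes one component's Grundy value g to g ⊕ X where X is the current total.
Heap A: need g' = 0⊕3 = 3. Options: 24−1→G=1, 24−5→G=1. Hits: 0.
Heap B: need g' = 3⊕3 = 0. Options: 23−1→G=2, 23−2→G=1, 23−3→G=0, 23−5→G=4, 23−8→G=1. Hits: 1.
Heap C: need g' = 0⊕3 = 3. Options: 25−3→G=3, 25−5→G=2, 25−7→G=2, 25−8→G=1, 25−9→G=1. Hits: 1.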